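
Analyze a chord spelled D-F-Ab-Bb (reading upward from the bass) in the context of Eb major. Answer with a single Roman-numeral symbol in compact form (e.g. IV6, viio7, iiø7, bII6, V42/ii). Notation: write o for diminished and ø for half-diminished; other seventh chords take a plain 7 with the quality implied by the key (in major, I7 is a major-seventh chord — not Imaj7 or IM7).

The pitches Bb-D-F-Ab form a dominant seventh chord rooted on Bb.
Bb is scale degree 5 in Eb major, and a dominant seventh chord on that degree is written V7.
With D in the bass the chord is in first inversion, so the figured bass is 65.

V65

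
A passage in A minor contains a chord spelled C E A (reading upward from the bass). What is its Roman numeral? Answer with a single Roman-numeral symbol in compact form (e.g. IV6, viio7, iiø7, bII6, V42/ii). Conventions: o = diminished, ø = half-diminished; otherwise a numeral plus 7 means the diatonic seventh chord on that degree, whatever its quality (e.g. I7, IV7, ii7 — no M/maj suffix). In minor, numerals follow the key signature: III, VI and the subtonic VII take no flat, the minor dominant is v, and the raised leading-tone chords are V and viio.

The pitches A-C-E form a minor triad rooted on A.
In A minor, A is the tonic; the diatonic minor triad there is i.
With C in the bass the chord is in first inversion, so the figured bass is 6.

i6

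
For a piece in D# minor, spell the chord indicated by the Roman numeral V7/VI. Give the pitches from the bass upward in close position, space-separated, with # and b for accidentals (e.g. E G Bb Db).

F# A# C# E

The slash means an applied dominant: we want the dominant of VI. In D# minor, VI is B major, and its dominant is built on F#.
Building a dominant seventh chord on F# gives F#-A#-C#-E.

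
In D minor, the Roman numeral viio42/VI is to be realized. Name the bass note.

Gb

The applied chord viio42/VI is rooted on A: A-C-Eb-Gb.
The figure 42 means third inversion — the seventh is in the bass.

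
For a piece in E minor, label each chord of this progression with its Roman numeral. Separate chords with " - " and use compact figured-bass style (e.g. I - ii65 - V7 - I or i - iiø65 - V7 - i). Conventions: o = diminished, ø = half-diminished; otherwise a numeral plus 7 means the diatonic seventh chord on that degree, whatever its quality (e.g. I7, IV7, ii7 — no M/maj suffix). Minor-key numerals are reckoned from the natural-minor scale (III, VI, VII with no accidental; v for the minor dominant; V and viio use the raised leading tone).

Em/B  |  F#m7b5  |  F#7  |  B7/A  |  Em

i64 - iiø7 - V7/V - V42 - i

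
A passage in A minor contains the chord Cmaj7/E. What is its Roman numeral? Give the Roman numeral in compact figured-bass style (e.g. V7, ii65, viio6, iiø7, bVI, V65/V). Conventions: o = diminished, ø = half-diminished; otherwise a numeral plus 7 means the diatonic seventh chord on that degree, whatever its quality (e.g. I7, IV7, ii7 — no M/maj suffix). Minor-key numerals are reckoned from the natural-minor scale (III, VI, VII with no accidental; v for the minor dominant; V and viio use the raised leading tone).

III65

Stacked in thirds the chord is C-E-G-B: a major seventh chord on C.
In A minor, C is the mediant; the diatonic major seventh chord there is III7.
With E in the bass the chord is in first inversion, so the figured bass is 65.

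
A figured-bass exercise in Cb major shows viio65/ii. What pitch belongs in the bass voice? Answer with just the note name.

The applied chord viio65/ii is rooted on C: C-Eb-Gb-Bbb.
The figure 65 means first inversion — the third is in the bass.

Eb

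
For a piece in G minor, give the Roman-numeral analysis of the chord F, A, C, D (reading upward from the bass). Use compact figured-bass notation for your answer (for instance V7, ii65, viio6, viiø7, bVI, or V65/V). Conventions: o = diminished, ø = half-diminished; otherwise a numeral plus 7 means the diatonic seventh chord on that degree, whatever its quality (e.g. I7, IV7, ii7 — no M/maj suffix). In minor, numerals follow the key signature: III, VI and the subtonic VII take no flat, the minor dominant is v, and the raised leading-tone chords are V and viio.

v65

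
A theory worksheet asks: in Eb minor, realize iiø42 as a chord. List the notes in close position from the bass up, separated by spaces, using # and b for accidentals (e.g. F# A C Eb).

The numeral's case and figure indicate a half-diminished seventh chord. In Eb minor its root, the second degree, is F.
Stacking thirds from F gives F-Ab-Cb-Eb.
With the 42 figure the chord is in third inversion; from the bass Eb upward in close position it reads Eb-F-Ab-Cb.

Eb F Ab Cb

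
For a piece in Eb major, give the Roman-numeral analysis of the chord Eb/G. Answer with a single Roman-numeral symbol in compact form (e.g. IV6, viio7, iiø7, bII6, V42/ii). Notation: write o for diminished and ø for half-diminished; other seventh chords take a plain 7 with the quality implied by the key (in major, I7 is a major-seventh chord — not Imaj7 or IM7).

I6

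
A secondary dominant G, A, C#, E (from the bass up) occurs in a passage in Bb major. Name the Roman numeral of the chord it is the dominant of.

The chord is a dominant seventh chord on A.
A dominant resolves down a perfect fifth: A → D. In Bb major, D is scale degree 3, i.e. iii.

iii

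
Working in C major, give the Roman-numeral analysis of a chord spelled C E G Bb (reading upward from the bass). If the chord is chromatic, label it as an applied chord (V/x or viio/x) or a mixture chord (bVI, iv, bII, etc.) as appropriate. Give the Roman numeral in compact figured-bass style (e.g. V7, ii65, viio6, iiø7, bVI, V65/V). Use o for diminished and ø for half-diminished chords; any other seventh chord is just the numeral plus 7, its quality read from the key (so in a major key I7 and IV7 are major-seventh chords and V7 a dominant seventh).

Stacked in thirds the chord is C-E-G-Bb: a dominant seventh chord on C.
C is not a diatonic chord root with this quality in C major, but it lies a perfect fifth above F (IV), so the chord functions as an applied dominant of IV.

V7/IV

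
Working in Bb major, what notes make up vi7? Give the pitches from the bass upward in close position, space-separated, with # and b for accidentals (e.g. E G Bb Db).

G Bb D F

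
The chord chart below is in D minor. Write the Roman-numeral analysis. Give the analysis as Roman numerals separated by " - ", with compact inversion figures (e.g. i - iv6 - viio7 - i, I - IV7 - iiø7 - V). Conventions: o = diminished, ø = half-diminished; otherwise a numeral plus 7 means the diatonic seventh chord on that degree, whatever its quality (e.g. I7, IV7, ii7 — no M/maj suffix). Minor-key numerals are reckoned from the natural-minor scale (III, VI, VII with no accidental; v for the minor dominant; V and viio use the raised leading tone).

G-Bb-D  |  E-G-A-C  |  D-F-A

iv - v43 - i

G-Bb-D has root G, degree 4 in D minor, so iv.
E-G-A-C has root A, degree 5 in D minor, so v43.
D-F-A has root D, degree 1 in D minor, so i.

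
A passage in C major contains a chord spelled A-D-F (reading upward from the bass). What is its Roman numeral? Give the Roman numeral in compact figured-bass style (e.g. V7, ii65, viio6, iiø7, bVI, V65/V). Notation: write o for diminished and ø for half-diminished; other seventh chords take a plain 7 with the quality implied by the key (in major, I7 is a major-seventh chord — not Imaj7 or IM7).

ii64

Stacked in thirds the chord is D-F-A: a minor triad on D.
D is scale degree 2 in C major, and a minor triad on that degree is written ii.
With A in the bass the chord is in second inversion, so the figured bass is 64.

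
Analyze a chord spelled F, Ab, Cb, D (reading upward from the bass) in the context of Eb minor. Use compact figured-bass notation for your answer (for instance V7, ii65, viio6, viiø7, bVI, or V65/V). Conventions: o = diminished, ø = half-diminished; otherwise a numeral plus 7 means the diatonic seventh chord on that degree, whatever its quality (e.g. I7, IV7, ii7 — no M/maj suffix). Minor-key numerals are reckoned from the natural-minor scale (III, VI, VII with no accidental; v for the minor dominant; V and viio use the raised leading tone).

viio65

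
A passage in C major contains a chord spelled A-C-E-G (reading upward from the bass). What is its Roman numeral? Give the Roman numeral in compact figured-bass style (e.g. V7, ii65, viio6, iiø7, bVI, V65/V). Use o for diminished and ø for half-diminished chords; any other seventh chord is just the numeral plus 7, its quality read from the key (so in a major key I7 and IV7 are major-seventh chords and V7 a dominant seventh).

The pitches A-C-E-G form a minor seventh chord rooted on A.
A is scale degree 6 in C major, and a minor seventh chord on that degree is written vi7.

vi7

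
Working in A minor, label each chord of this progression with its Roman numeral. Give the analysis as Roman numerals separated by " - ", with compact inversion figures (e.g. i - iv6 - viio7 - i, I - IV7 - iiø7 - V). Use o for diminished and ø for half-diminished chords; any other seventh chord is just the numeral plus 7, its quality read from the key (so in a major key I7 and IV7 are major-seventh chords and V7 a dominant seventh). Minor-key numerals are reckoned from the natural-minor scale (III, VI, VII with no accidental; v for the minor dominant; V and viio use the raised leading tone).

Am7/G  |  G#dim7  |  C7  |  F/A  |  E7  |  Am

i42 - viio7 - V7/VI - VI6 - V7 - i

Am7/G: root A is the tonic; minor seventh chord there is i42.
G#dim7 has root G#, degree 7 in A minor, so viio7.
C7: a dominant seventh chord on C, the applied dominant of VI → V7/VI.
F/A: major triad on F = scale degree 6 → VI6.
E7: root E is the dominant; dominant seventh chord there is V7.
Am: minor triad on A = scale degree 1 → i.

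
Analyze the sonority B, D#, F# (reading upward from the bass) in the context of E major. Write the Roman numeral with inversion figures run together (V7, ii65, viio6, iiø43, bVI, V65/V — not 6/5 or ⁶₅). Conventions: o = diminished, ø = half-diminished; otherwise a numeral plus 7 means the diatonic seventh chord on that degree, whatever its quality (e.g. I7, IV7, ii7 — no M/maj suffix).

V

The pitches B-D#-F# form a major triad rooted on B.
B is scale degree 5 in E major, and a major triad on that degree is written V.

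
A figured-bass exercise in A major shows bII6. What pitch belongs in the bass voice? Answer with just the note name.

D

bII in A major has root Bb; the chord is Bb-D-F.
The figure 6 means first inversion — the third is in the bass.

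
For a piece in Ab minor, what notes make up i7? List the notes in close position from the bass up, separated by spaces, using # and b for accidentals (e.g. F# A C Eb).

The numeral's case and figure indicate a minor seventh chord. In Ab minor its root, the first degree, is Ab.
That chord is spelled Ab-Cb-Eb-Gb.

Ab Cb Eb Gb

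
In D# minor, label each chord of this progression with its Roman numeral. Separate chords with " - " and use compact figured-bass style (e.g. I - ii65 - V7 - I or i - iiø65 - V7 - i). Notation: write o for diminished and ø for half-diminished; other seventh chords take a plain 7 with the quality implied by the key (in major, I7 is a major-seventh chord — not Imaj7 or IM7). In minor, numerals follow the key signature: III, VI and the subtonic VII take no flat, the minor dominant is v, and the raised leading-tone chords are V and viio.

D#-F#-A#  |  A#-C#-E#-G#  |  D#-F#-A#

i - v7 - i

D#-F#-A#: root D# is the tonic; minor triad there is i.
A#-C#-E#-G# has root A#, degree 5 in D# minor, so v7.
D#-F#-A# has root D#, degree 1 in D# minor, so i.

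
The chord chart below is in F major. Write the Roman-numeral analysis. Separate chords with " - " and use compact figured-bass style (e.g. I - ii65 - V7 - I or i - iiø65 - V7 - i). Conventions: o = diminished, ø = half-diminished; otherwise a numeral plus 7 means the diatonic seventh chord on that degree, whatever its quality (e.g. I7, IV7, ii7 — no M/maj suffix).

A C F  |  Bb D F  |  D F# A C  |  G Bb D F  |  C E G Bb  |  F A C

I6 - IV - V7/ii - ii7 - V7 - I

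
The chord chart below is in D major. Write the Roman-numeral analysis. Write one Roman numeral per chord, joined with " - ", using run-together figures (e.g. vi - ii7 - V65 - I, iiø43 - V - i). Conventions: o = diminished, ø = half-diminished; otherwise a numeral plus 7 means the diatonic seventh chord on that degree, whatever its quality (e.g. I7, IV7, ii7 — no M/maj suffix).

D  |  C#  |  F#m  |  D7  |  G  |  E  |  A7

I - V/iii - iii - V7/IV - IV - V/V - V7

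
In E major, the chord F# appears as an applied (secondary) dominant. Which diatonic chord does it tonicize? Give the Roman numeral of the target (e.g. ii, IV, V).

V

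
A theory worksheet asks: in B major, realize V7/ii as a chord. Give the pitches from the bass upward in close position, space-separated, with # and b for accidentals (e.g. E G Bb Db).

G# B# D# F#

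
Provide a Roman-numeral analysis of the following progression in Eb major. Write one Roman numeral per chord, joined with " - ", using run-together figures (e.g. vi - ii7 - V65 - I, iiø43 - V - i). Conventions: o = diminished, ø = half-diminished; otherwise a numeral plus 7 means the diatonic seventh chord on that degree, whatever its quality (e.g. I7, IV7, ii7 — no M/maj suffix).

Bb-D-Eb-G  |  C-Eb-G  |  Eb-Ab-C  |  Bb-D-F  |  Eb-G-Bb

I43 - vi - IV64 - V - I

Bb-D-Eb-G: major seventh chord on Eb = scale degree 1 → I43.
C-Eb-G has root C, degree 6 in Eb major, so vi.
Eb-Ab-C: major triad on Ab = scale degree 4 → IV64.
Bb-D-F has root Bb, degree 5 in Eb major, so V.
Eb-G-Bb has root Eb, degree 1 in Eb major, so I.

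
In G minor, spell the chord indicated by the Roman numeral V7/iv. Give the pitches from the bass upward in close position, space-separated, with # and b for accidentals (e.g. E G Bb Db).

G B D F

V7/iv is a secondary dominant — the dominant seventh of iv. iv in G minor is C, so the applied chord's root is G, a perfect fifth above.
Building a dominant seventh chord on G gives G-B-D-F.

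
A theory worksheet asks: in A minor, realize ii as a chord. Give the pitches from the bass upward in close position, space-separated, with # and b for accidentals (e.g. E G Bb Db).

B D F#

Scale degree 2 in A minor is B; here the chord built on it is altered to a minor triad. ii is the minor supertonic, borrowed from the parallel major (the Dorian ii).
So the chord is B-D-F#, a minor triad.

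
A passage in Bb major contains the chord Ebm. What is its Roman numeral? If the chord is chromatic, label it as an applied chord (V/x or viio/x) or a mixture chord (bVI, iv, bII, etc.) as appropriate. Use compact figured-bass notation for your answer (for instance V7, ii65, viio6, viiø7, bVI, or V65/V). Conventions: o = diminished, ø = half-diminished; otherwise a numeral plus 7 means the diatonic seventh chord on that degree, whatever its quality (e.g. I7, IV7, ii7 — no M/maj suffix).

iv

Stacked in thirds the chord is Eb-Gb-Bb: a minor triad on Eb.
Eb is the fourth degree of Bb major. This is the minor subdominant, borrowed from the parallel minor.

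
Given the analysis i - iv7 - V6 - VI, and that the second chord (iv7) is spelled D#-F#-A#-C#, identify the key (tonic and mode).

A# minor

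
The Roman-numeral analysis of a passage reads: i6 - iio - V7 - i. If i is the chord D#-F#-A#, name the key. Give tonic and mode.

The chord D#m is a minor triad rooted on D#; its label is i.
If D# is scale degree 1 and the mode makes that degree carry a minor triad, the tonic is D# and the mode is minor.

D# minor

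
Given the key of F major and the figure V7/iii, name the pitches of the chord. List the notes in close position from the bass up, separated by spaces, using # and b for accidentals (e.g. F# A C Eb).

The slash means an applied dominant: we want the dominant of iii. In F major, iii is A minor, and its dominant is built on E.
Building a dominant seventh chord on E gives E-G#-B-D.

E G# B D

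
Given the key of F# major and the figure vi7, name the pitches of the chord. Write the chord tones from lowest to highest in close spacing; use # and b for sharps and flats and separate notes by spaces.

In F# major, the submediant is D#, and the diatonic chord built there is a minor seventh chord.
Stacking thirds from D# gives D#-F#-A#-C#.

D# F# A# C#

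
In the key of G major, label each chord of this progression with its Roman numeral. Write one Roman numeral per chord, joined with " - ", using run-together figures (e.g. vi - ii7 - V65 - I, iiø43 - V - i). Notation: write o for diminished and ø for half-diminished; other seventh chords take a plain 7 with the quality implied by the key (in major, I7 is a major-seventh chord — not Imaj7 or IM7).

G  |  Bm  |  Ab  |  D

I - iii - bII - V

G: major triad on G = scale degree 1 → I.
Bm has root B, degree 3 in G major, so iii.
Ab is non-diatonic — a major triad on the lowered supertonic (Ab): the Neapolitan chord, bII.
D: root D is the dominant; major triad there is V.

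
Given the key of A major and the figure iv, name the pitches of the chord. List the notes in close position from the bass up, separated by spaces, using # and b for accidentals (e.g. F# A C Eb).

iv is the minor subdominant, borrowed from the parallel minor. In A major that root is D.
So the chord is D-F-A, a minor triad.

D F A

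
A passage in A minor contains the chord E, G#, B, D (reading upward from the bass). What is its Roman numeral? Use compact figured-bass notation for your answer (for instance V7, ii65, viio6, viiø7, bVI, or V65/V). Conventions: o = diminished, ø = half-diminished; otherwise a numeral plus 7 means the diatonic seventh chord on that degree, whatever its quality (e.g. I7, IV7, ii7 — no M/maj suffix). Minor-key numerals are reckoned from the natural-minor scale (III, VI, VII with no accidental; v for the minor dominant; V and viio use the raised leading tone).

V7

Stacked in thirds the chord is E-G#-B-D: a dominant seventh chord on E.
E is scale degree 5 in A minor, and a dominant seventh chord on that degree is written V7.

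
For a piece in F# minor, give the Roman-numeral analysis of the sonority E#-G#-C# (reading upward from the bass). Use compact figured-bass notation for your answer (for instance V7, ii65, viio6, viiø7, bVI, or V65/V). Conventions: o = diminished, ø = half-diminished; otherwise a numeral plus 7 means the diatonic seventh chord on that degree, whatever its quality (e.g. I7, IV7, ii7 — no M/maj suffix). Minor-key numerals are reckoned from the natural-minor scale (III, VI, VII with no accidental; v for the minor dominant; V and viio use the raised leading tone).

V6

Stacked in thirds the chord is C#-E#-G#: a major triad on C#.
C# is scale degree 5 in F# minor, and a major triad on that degree is written V.
With E# in the bass the chord is in first inversion, so the figured bass is 6.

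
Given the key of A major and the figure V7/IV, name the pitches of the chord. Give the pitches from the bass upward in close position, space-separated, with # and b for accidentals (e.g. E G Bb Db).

V7/IV is a secondary dominant — the dominant seventh of IV. IV in A major is D, so the applied chord's root is A, a perfect fifth above.
Building a dominant seventh chord on A gives A-C#-E-G.

A C# E G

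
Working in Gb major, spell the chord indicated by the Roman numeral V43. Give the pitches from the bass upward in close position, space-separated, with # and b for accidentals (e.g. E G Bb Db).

Ab Cb Db F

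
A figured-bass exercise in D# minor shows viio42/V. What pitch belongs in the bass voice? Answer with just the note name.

F#

The applied chord viio42/V is rooted on G##: G##-B#-D#-F#.
The figure 42 means third inversion — the seventh is in the bass.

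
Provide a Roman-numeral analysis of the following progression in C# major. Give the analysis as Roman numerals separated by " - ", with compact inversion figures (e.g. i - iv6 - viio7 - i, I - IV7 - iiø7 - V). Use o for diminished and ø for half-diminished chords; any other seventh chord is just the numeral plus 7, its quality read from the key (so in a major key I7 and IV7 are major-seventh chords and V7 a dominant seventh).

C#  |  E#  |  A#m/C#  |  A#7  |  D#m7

C# has root C#, degree 1 in C# major, so I.
E# is the secondary dominant of vi (major triad on E#): V/vi.
A#m/C# has root A#, degree 6 in C# major, so vi6.
A#7: a dominant seventh chord on A#, the applied dominant of ii → V7/ii.
D#m7 has root D#, degree 2 in C# major, so ii7.

I - V/vi - vi6 - V7/ii - ii7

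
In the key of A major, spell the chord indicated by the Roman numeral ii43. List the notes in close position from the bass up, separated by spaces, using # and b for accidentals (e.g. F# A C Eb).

In A major, scale degree 2 is B, and the diatonic chord built there is a minor seventh chord.
Stacking thirds from B gives B-D-F#-A.
The figured bass 43 indicates second inversion, placing the fifth (F#) in the bass: F#-A-B-D.

F# A B D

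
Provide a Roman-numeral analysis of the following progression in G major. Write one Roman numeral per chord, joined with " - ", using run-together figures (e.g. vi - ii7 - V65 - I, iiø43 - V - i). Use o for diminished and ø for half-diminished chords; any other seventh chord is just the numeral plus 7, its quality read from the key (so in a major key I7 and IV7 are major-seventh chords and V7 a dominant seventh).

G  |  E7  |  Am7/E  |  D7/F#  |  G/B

I - V7/ii - ii43 - V65 - I6

G: root G is the tonic; major triad there is I.
E7: a dominant seventh chord on E, the applied dominant of ii → V7/ii.
Am7/E: root A is the supertonic; minor seventh chord there is ii43.
D7/F#: root D is the dominant; dominant seventh chord there is V65.
G/B: major triad on G = scale degree 1 → I6.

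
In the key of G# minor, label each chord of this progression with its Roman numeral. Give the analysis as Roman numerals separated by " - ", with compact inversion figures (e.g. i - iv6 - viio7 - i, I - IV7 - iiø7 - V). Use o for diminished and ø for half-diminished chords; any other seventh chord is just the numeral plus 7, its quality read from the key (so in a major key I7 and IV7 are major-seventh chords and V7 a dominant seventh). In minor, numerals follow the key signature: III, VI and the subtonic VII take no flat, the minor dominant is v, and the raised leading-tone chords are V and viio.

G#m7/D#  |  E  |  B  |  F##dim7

G#m7/D#: minor seventh chord on G# = scale degree 1 → i43.
E has root E, degree 6 in G# minor, so VI.
B: major triad on B = scale degree 3 → III.
F##dim7 has root F##, degree 7 in G# minor, so viio7.

i43 - VI - III - viio7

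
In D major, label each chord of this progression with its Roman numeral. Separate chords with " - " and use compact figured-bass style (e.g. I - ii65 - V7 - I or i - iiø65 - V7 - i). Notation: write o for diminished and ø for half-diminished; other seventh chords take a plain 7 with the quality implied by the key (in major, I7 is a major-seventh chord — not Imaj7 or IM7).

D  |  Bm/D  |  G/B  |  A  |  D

D: major triad on D = scale degree 1 → I.
Bm/D: root B is the submediant; minor triad there is vi6.
G/B has root G, degree 4 in D major, so IV6.
A: root A is the dominant; major triad there is V.
D: major triad on D = scale degree 1 → I.

I - vi6 - IV6 - V - I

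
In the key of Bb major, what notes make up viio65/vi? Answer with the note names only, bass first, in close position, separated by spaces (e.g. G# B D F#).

A C Eb F#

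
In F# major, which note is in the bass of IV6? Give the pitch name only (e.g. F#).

D#

IV in F# major has root B; the chord is B-D#-F#.
The figure 6 means first inversion — the third is in the bass.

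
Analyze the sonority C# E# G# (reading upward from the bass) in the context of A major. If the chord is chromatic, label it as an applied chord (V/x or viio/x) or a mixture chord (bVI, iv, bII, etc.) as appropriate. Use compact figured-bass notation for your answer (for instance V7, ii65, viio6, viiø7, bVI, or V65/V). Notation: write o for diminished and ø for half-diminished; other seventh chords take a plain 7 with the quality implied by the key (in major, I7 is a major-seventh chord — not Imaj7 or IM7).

V/vi

The pitches C#-E#-G# form a major triad rooted on C#.
C# is not a diatonic chord root with this quality in A major, but it lies a perfect fifth above F# (vi), so the chord functions as an applied dominant of vi.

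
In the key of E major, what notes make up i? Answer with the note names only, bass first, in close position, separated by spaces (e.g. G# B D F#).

E G B

i is the minor tonic, borrowed from the parallel minor. In E major that root is E.
So the chord is E-G-B.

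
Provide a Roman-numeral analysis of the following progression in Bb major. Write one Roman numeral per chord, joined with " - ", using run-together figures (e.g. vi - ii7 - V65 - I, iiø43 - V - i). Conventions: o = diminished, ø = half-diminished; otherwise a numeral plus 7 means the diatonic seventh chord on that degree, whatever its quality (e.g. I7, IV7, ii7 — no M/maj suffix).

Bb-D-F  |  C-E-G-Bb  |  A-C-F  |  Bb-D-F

I - V7/V - V6 - I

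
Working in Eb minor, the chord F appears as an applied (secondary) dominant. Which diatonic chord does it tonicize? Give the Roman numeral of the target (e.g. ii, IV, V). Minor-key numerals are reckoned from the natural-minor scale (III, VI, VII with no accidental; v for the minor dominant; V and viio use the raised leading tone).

The chord is a major triad on F.
A dominant resolves down a perfect fifth: F → Bb. In Eb minor, Bb is scale degree 5, i.e. V.

V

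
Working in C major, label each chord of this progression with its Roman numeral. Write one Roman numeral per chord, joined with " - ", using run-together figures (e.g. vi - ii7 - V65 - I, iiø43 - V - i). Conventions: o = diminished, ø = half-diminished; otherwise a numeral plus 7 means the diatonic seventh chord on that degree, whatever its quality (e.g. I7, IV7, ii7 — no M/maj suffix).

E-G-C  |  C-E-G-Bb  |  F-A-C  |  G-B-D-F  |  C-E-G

E-G-C: root C is the tonic; major triad there is I6.
C-E-G-Bb is the secondary dominant of IV (dominant seventh chord on C): V7/IV.
F-A-C: major triad on F = scale degree 4 → IV.
G-B-D-F: dominant seventh chord on G = scale degree 5 → V7.
C-E-G has root C, degree 1 in C major, so I.

I6 - V7/IV - IV - V7 - I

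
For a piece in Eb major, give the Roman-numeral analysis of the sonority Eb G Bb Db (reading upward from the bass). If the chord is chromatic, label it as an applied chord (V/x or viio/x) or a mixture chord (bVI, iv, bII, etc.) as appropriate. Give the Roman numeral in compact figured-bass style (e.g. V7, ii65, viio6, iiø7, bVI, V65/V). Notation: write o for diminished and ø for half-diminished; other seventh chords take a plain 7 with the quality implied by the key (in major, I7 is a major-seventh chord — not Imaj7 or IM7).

The pitches Eb-G-Bb-Db form a dominant seventh chord rooted on Eb.
Eb is not a diatonic chord root with this quality in Eb major, but it lies a perfect fifth above Ab (IV), so the chord functions as an applied dominant of IV.

V7/IV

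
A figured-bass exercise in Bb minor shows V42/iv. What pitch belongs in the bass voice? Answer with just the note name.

The applied chord V42/iv is rooted on Bb: Bb-D-F-Ab.
The figure 42 means third inversion — the seventh is in the bass.

Ab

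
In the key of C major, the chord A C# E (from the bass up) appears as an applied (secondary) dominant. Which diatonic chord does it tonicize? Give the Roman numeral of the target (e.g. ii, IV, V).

The chord is a major triad on A.
A dominant resolves down a perfect fifth: A → D. In C major, D is scale degree 2, i.e. ii.

ii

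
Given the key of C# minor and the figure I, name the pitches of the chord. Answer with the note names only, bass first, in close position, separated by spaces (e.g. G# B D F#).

I is the major tonic (Picardy third), borrowed from the parallel major. In C# minor that root is C#.
So the chord is C#-E#-G#, a major triad.

C# E# G#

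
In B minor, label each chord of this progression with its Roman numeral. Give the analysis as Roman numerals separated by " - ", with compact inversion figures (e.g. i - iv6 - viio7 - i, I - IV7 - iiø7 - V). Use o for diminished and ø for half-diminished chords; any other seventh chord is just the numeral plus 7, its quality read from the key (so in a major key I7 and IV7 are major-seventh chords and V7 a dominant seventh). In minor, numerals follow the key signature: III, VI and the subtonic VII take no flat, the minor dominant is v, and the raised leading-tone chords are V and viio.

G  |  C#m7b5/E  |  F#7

VI - iiø65 - V7

G has root G, degree 6 in B minor, so VI.
C#m7b5/E has root C#, degree 2 in B minor, so iiø65.
F#7: root F# is the dominant; dominant seventh chord there is V7.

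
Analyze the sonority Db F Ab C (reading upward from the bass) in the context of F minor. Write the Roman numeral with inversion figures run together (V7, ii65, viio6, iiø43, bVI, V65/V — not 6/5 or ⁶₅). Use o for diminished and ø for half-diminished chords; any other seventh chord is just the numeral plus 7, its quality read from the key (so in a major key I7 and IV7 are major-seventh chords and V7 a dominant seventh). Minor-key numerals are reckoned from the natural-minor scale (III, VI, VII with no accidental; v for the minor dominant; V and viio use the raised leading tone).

VI7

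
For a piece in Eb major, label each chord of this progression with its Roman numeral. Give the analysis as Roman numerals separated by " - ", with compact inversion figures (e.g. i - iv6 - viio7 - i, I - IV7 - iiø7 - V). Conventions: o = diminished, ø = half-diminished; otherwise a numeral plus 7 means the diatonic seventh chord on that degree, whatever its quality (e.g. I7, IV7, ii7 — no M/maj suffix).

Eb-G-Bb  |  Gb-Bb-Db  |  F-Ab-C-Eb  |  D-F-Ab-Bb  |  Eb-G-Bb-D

I - bIII - ii7 - V65 - I7

Eb-G-Bb has root Eb, degree 1 in Eb major, so I.
Gb-Bb-Db: Gb with this quality isn't in the key; it's bIII, borrowed from the parallel minor.
F-Ab-C-Eb has root F, degree 2 in Eb major, so ii7.
D-F-Ab-Bb: dominant seventh chord on Bb = scale degree 5 → V65.
Eb-G-Bb-D has root Eb, degree 1 in Eb major, so I7.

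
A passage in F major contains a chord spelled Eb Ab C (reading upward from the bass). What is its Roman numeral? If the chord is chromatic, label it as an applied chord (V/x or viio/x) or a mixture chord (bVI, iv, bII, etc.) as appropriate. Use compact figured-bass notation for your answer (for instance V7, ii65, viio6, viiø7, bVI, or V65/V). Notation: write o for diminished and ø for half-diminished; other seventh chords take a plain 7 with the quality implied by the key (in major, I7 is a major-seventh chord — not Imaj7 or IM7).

bIII64

Stacked in thirds the chord is Ab-C-Eb: a major triad on Ab.
Ab is the lowered third degree of F major (diatonic 3 would be A). This is a major triad on the lowered third degree, borrowed from the parallel minor.
With Eb in the bass the chord is in second inversion, so the figured bass is 64.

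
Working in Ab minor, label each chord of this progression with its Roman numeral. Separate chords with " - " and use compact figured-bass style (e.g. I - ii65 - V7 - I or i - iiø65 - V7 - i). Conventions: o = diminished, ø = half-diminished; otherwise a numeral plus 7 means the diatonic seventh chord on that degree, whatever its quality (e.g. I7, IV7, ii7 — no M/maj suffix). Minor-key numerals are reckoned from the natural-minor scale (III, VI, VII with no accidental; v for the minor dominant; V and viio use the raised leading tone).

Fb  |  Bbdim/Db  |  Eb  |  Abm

VI - iio6 - V - i

Fb has root Fb, degree 6 in Ab minor, so VI.
Bbdim/Db has root Bb, degree 2 in Ab minor, so iio6.
Eb: major triad on Eb = scale degree 5 → V.
Abm: minor triad on Ab = scale degree 1 → i.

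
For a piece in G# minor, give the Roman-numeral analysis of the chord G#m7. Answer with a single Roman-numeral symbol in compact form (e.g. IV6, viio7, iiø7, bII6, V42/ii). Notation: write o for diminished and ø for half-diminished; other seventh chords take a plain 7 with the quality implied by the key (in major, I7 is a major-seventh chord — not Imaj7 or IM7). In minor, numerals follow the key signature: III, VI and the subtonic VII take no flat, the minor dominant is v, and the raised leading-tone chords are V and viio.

Stacked in thirds the chord is G#-B-D#-F#: a minor seventh chord on G#.
In G# minor, G# is the tonic; the diatonic minor seventh chord there is i7.

i7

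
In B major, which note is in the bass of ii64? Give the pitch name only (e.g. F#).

G#

ii in B major has root C#; the chord is C#-E-G#.
The figure 64 means second inversion — the fifth is in the bass.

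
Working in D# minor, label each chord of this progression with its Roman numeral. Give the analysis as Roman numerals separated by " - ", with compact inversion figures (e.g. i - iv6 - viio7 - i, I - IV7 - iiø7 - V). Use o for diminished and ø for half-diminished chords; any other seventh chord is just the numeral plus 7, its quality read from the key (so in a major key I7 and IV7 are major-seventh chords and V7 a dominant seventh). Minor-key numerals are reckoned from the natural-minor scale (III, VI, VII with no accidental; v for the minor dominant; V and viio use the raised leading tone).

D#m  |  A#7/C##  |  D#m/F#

i - V65 - i6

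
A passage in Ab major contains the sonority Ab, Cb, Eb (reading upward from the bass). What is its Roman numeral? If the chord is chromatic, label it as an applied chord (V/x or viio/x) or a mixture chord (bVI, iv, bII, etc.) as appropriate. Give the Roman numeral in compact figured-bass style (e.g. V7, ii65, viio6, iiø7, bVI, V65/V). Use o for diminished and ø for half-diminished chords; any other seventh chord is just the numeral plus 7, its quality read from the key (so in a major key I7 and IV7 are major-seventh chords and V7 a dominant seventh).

i

Stacked in thirds the chord is Ab-Cb-Eb: a minor triad on Ab.
Ab is the first degree of Ab major. This is the minor tonic, borrowed from the parallel minor.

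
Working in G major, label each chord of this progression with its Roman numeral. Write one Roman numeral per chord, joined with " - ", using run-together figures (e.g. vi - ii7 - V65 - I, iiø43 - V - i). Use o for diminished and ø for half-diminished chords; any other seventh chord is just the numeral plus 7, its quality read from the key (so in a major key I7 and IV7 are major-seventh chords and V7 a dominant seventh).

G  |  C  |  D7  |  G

G has root G, degree 1 in G major, so I.
C has root C, degree 4 in G major, so IV.
D7: dominant seventh chord on D = scale degree 5 → V7.
G: major triad on G = scale degree 1 → I.

I - IV - V7 - I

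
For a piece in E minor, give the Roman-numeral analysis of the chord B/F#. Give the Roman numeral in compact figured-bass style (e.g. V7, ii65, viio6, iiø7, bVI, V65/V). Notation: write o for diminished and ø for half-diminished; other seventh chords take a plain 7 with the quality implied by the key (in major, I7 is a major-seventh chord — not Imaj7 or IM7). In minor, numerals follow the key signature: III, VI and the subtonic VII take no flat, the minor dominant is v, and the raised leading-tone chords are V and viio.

The pitches B-D#-F# form a major triad rooted on B.
B is scale degree 5 in E minor, and a major triad on that degree is written V.
With F# in the bass the chord is in second inversion, so the figured bass is 64.

V64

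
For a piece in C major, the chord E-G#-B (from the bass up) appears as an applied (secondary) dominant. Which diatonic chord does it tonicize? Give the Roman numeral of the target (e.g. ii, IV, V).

vi

The chord is a major triad on E.
A dominant resolves down a perfect fifth: E → A. In C major, A is scale degree 6, i.e. vi.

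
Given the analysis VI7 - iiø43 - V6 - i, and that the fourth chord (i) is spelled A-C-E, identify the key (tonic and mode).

A minor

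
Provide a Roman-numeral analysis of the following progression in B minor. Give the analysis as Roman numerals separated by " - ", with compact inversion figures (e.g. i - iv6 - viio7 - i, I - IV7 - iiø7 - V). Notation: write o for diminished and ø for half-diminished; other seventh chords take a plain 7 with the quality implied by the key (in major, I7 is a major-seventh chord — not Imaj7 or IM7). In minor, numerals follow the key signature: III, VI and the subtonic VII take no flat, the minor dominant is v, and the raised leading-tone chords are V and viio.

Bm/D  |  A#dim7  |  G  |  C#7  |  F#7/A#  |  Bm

i6 - viio7 - VI - V7/V - V65 - i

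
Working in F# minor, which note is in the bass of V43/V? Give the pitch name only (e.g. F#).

The applied chord V43/V is rooted on G#: G#-B#-D#-F#.
The figure 43 means second inversion — the fifth is in the bass.

D#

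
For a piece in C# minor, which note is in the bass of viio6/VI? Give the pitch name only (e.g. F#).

B

The applied chord viio6/VI is rooted on G#: G#-B-D.
The figure 6 means first inversion — the third is in the bass.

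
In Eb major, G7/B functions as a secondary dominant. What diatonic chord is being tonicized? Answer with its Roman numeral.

The chord is a dominant seventh chord on G.
A dominant resolves down a perfect fifth: G → C. In Eb major, C is scale degree 6, i.e. vi.

vi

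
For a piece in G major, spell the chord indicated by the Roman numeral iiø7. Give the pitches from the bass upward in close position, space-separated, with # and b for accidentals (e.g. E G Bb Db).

A C Eb G

iiø7 is the half-diminished supertonic seventh, borrowed from the parallel minor. In G major that root is A.
So the chord is A-C-Eb-G.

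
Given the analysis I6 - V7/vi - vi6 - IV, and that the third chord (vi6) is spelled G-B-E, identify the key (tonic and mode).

G major

The chord Em/G is a minor triad rooted on E; its label is vi6.
Counting down 5 scale steps from E places the tonic on G; a minor triad on degree 6 is diatonic only in major.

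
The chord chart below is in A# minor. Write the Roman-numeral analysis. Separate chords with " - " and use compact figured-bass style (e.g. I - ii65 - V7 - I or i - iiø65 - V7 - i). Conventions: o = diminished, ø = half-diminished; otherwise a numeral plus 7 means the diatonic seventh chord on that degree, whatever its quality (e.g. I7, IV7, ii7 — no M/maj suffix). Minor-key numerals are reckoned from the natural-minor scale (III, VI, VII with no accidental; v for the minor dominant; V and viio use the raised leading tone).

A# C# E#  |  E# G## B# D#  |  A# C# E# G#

A#-C#-E#: minor triad on A# = scale degree 1 → i.
E#-G##-B#-D#: root E# is the dominant; dominant seventh chord there is V7.
A#-C#-E#-G# has root A#, degree 1 in A# minor, so i7.

i - V7 - i7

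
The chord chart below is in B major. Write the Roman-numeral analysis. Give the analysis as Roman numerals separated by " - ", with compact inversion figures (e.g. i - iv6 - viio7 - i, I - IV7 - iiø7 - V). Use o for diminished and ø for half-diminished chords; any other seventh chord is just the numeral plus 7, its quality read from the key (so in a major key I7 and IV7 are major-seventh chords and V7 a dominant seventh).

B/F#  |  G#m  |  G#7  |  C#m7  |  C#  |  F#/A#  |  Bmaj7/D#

B/F#: root B is the tonic; major triad there is I64.
G#m: root G# is the submediant; minor triad there is vi.
G#7 is the secondary dominant of ii (dominant seventh chord on G#): V7/ii.
C#m7 has root C#, degree 2 in B major, so ii7.
C# is the secondary dominant of V (major triad on C#): V/V.
F#/A# has root F#, degree 5 in B major, so V6.
Bmaj7/D#: major seventh chord on B = scale degree 1 → I65.

I64 - vi - V7/ii - ii7 - V/V - V6 - I65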